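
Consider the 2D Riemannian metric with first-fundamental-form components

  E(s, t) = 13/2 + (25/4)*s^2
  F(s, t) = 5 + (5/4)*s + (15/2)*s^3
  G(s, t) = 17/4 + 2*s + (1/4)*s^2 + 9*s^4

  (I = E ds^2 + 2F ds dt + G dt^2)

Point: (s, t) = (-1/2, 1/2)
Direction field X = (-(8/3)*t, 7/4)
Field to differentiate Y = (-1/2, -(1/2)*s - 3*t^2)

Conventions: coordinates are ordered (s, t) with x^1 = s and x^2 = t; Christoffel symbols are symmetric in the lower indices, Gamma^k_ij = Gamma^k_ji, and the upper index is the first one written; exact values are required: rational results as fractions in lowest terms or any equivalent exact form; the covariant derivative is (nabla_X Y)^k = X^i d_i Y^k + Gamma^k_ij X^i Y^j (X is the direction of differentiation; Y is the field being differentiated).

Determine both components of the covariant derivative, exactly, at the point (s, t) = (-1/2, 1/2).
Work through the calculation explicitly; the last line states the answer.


E = 129/16, F = 55/16, G = 31/8 at the point
E_s = -25/4, E_t = 0, F_s = 55/8, F_t = 0, G_s = -11/4, G_t = 0
EG - F^2 = 4973/256;  g^inv = (256/4973) * [[31/8, -55/16], [-55/16, 129/16]]
first-kind symbols [ij,l] = (1/2)(d_i g_jl + d_j g_il - d_l g_ij): [ss,s] = E_s/2 = -25/8, [ss,t] = F_s - E_t/2 = 55/8, [st,s] = E_t/2 = 0, [st,t] = G_s/2 = -11/8, [tt,s] = F_t - G_s/2 = 11/8, [tt,t] = G_t/2 = 0
Gamma^s_ij = (G*[ij,s] - F*[ij,t])/(EG - F^2), Gamma^t_ij = (E*[ij,t] - F*[ij,s])/(EG - F^2)
Gamma_sss = -9150/4973, Gamma_sst = 1210/4973, Gamma_stt = 1364/4973, Gamma_tss = 16940/4973, Gamma_tst = -2838/4973, Gamma_ttt = -1210/4973
X = (-4/3, 7/4), Y = (-1/2, -1/2) at the point

Answer: (nabla_X Y)^s = -90547/59676, (nabla_X Y)^t = -118195/59676


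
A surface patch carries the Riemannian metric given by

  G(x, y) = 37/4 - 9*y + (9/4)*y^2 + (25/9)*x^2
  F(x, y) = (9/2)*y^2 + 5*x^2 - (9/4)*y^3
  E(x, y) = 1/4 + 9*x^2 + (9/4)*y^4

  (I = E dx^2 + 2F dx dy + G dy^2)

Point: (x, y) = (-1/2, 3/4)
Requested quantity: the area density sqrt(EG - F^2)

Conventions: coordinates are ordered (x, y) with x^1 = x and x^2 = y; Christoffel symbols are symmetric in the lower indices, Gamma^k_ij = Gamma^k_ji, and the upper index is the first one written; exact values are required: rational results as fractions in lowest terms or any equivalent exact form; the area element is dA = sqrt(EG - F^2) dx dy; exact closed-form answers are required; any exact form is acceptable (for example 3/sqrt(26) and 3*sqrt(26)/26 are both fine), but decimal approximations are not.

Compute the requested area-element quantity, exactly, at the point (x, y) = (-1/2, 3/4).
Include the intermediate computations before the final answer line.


E = 3289/1024, F = 725/256, G = 2569/576; EG - F^2 = 116213/18432

Answer: sqrt(EG - F^2) = sqrt(232426)/192


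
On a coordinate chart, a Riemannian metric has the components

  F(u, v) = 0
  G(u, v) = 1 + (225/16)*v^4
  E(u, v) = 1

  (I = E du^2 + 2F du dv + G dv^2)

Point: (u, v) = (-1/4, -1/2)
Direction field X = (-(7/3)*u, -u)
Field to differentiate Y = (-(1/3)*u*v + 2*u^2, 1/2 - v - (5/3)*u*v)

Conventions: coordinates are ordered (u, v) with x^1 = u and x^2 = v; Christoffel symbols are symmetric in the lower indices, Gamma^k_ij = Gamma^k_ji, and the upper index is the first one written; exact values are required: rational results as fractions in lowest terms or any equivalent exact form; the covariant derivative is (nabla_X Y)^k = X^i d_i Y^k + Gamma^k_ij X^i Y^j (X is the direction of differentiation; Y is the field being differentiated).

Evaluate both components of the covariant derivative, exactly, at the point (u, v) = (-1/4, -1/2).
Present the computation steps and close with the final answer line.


E = 1, F = 0, G = 481/256 at the point
E_u = 0, E_v = 0, F_u = 0, F_v = 0, G_u = 0, G_v = -225/32
EG - F^2 = 481/256;  g^inv = (256/481) * [[481/256, 0], [0, 1]]
first-kind symbols [ij,l] = (1/2)(d_i g_jl + d_j g_il - d_l g_ij): [uu,u] = E_u/2 = 0, [uu,v] = F_u - E_v/2 = 0, [uv,u] = E_v/2 = 0, [uv,v] = G_u/2 = 0, [vv,u] = F_v - G_u/2 = 0, [vv,v] = G_v/2 = -225/64
Gamma^u_ij = (G*[ij,u] - F*[ij,v])/(EG - F^2), Gamma^v_ij = (E*[ij,v] - F*[ij,u])/(EG - F^2)
Gamma_uuu = 0, Gamma_uuv = 0, Gamma_uvv = 0, Gamma_vuu = 0, Gamma_vuv = 0, Gamma_vvv = -900/481
X = (7/12, 1/4), Y = (1/12, 19/24) at the point

Answer: (nabla_X Y)^u = -67/144, (nabla_X Y)^v = -2081/69264


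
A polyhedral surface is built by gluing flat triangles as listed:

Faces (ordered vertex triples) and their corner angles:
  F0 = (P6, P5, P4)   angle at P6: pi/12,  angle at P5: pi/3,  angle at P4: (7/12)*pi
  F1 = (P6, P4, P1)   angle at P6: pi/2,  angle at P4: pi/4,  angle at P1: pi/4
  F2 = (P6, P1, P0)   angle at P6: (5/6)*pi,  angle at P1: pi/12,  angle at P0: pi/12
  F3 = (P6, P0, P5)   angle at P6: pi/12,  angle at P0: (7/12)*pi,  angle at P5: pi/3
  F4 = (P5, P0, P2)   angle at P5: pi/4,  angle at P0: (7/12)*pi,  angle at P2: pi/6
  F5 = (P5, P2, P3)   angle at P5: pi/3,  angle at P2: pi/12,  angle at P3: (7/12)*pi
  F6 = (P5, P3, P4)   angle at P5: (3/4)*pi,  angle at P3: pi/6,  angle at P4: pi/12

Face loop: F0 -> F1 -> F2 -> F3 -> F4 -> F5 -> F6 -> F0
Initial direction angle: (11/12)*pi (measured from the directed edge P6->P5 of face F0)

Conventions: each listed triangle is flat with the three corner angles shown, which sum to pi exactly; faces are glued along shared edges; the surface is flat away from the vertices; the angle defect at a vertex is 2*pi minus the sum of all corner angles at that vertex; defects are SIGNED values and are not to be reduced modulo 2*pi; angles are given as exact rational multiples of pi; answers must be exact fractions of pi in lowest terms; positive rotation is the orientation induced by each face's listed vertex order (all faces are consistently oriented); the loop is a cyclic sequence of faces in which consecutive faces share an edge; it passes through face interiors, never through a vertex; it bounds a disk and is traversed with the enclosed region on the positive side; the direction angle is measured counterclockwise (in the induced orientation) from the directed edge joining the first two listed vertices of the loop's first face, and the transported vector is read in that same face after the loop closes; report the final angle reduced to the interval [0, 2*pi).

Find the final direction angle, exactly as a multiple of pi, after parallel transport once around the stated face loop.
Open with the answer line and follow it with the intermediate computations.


Answer: final direction angle = (17/12)*pi

enclosed vertex P5: corner angles sum to 2*pi, defect = 2*pi - 2*pi = 0
enclosed vertex P6: corner angles sum to (3/2)*pi, defect = 2*pi - (3/2)*pi = pi/2
the final direction is the initial angle plus the enclosed defects, taken mod 2*pi in the induced orientation
final angle = (11/12)*pi + pi/2 = (17/12)*pi (mod 2*pi)


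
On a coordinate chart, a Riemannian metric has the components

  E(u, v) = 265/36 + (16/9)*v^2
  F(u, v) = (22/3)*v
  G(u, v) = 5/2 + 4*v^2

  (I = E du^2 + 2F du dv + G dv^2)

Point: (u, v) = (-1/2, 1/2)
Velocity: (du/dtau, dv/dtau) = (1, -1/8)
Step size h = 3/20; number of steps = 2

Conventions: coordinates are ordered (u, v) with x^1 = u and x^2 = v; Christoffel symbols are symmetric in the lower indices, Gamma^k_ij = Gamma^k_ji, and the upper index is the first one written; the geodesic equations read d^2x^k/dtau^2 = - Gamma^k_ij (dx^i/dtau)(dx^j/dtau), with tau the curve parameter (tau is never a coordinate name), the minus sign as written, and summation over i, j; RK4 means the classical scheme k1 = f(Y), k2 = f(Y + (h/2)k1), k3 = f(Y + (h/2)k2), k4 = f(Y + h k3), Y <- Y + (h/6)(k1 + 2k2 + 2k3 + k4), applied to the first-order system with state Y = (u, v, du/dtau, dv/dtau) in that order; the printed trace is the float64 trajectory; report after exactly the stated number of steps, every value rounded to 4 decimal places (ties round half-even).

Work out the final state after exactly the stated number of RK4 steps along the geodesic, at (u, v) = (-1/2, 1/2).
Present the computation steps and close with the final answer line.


f(Y) = (du/dtau, dv/dtau, -Gamma^u_ij Y'^i Y'^j, -Gamma^v_ij Y'^i Y'^j) with the Gammas evaluated at the stage position; h = 0.150000; intermediate values shown to 6 dp
step 0: u = -0.5000, v = 0.5000, du/dtau = 1.0000, dv/dtau = -0.1250
step 1:
  k1: at (u, v) = (-0.500000, 0.500000), (du/dtau, dv/dtau) = (1.000000, -0.125000); Gamma_uuu = 0.234902, Gamma_uuv = 0.224224, Gamma_uvv = 1.321321, Gamma_vuu = -0.500056, Gamma_vuv = -0.234902, Gamma_vvv = -0.812813; k1 = (1.000000, -0.125000, -0.199491, 0.454030)
  k2: at (u, v) = (-0.425000, 0.490625), (du/dtau, dv/dtau) = (0.985038, -0.090948); Gamma_uuu = 0.223720, Gamma_uuv = 0.215321, Gamma_uvv = 1.306975, Gamma_vuu = -0.484325, Gamma_vuv = -0.223720, Gamma_vvv = -0.791223; k2 = (0.985038, -0.090948, -0.189306, 0.436401)
  k3: at (u, v) = (-0.426122, 0.493179), (du/dtau, dv/dtau) = (0.985802, -0.092270); Gamma_uuu = 0.226723, Gamma_uuv = 0.217712, Gamma_uvv = 1.310837, Gamma_vuu = -0.488565, Gamma_vuv = -0.226723, Gamma_vvv = -0.797061; k3 = (0.985802, -0.092270, -0.191885, 0.440331)
  k4: at (u, v) = (-0.352130, 0.486160), (du/dtau, dv/dtau) = (0.971217, -0.058950); Gamma_uuu = 0.218545, Gamma_uuv = 0.211203, Gamma_uvv = 1.300305, Gamma_vuu = -0.476993, Gamma_vuv = -0.218545, Gamma_vvv = -0.781090; k4 = (0.971217, -0.058950, -0.186480, 0.427619)
  Y <- Y + (h/6)(k1 + 2k2 + 2k3 + k4): u = -0.3522, v = 0.4862, du/dtau = 0.9713, dv/dtau = -0.0591
step 2:
  k1: at (u, v) = (-0.352178, 0.486240), (du/dtau, dv/dtau) = (0.971291, -0.059122); Gamma_uuu = 0.218638, Gamma_uuv = 0.211277, Gamma_uvv = 1.300425, Gamma_vuu = -0.477124, Gamma_vuv = -0.218638, Gamma_vvv = -0.781272; k1 = (0.971291, -0.059122, -0.186545, 0.427743)
  k2: at (u, v) = (-0.279331, 0.481806), (du/dtau, dv/dtau) = (0.957300, -0.027041); Gamma_uuu = 0.213591, Gamma_uuv = 0.207262, Gamma_uvv = 1.293902, Gamma_vuu = -0.469941, Gamma_vuv = -0.213591, Gamma_vvv = -0.771303; k2 = (0.957300, -0.027041, -0.185956, 0.420171)
  k3: at (u, v) = (-0.280380, 0.484212), (du/dtau, dv/dtau) = (0.957345, -0.027609); Gamma_uuu = 0.216318, Gamma_uuv = 0.209431, Gamma_uvv = 1.297429, Gamma_vuu = -0.473827, Gamma_vuv = -0.216318, Gamma_vvv = -0.776701; k3 = (0.957345, -0.027609, -0.188175, 0.423423)
  k4: at (u, v) = (-0.208576, 0.482099), (du/dtau, dv/dtau) = (0.943065, 0.004391); Gamma_uuu = 0.213922, Gamma_uuv = 0.207525, Gamma_uvv = 1.294330, Gamma_vuu = -0.470412, Gamma_vuv = -0.213922, Gamma_vvv = -0.771958; k4 = (0.943065, 0.004391, -0.192000, 0.420158)
  Y <- Y + (h/6)(k1 + 2k2 + 2k3 + k4): u = -0.2086, v = 0.4821, du/dtau = 0.9431, dv/dtau = 0.0043

Answer: u = -0.2086, v = 0.4821, du/dtau = 0.9431, dv/dtau = 0.0043


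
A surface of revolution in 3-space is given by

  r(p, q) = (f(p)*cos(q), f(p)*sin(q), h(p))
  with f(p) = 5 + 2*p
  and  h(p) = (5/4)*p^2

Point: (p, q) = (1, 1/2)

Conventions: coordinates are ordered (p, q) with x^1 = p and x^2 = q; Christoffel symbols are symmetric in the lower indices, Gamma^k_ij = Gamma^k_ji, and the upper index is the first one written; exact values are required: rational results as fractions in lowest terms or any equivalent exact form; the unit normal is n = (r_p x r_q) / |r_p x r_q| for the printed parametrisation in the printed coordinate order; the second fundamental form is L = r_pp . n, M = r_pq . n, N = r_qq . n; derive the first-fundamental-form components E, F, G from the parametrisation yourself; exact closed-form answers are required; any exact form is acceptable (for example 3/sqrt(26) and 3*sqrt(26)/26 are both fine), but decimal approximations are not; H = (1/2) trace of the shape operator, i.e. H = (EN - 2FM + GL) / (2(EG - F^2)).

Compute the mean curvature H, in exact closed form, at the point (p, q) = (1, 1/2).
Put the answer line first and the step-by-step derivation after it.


Answer: H = 485*sqrt(41)/23534

f = 7, f' = 2, f'' = 0, h' = 5/2, h'' = 5/2
E = 41/4, F = 0, G = 49; answer radicand W^2 = 41/4
unnormalised second-form numerators: l = 5, m = 0, n = 35/2; L = l/sqrt(41/4), and similarly M = m/sqrt(W^2), N = n/sqrt(W^2)
H = (E*n - 2*F*m + G*l) / (2*(EG - F^2)*sqrt(W^2)); E*n - 2*F*m + G*l = 3395/8, EG - F^2 = 2009/4, so H = (485/1148)/sqrt(41/4)


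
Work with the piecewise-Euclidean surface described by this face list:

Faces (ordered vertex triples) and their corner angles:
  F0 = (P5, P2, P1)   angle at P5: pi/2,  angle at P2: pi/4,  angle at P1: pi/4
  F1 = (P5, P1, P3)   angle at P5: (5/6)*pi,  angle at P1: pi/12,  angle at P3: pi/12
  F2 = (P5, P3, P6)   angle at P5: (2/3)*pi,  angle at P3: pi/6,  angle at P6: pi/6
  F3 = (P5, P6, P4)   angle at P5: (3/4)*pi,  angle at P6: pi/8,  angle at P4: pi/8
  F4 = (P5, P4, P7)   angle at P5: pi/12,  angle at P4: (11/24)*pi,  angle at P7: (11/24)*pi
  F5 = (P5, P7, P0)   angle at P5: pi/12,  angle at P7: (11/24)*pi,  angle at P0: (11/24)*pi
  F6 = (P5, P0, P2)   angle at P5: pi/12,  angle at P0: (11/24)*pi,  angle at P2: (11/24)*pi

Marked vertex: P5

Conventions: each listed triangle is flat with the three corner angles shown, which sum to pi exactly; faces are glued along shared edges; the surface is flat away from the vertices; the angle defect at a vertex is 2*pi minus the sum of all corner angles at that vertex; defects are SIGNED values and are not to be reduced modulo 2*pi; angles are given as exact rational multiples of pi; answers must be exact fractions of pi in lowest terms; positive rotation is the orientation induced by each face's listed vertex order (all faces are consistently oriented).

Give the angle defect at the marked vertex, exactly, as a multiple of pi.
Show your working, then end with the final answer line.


Sum of corner angles at P5: 3*pi
defect = 2*pi - 3*pi

Answer: defect(P5) = -pi


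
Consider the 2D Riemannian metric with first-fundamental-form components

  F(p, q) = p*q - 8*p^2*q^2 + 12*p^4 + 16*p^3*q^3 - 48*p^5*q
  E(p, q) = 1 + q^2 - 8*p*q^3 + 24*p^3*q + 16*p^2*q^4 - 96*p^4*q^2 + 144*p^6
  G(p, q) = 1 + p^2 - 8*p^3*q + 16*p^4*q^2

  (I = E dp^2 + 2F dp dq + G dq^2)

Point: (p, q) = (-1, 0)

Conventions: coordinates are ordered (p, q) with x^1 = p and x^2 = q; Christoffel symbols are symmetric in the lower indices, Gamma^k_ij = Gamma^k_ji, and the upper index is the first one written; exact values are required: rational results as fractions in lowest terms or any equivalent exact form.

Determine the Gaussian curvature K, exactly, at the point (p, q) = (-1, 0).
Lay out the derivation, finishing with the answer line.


E = 145, F = 12, G = 2, EG - F^2 = 146 at the point
E_p = -864, E_q = -24, F_p = -48, F_q = 47, G_p = -2, G_q = 8
E_qq = -190, F_pq = -239, G_pp = 2
Compute both Brioschi determinants and normalise by (EG - F^2)^2.
M1 = [[-E_qq/2 + F_pq - G_pp/2, E_p/2, F_p - E_q/2], [F_q - G_p/2, E, F], [G_q/2, F, G]] = [[-145, -432, -36], [48, 145, 12], [4, 12, 2]]; det M1 = -290
M2 = [[0, E_q/2, G_p/2], [E_q/2, E, F], [G_p/2, F, G]] = [[0, -12, -1], [-12, 145, 12], [-1, 12, 2]]; det M2 = -145
det M1 - det M2 = -145; K = -145 / (146)^2 = -145/21316

Answer: K = -145/21316


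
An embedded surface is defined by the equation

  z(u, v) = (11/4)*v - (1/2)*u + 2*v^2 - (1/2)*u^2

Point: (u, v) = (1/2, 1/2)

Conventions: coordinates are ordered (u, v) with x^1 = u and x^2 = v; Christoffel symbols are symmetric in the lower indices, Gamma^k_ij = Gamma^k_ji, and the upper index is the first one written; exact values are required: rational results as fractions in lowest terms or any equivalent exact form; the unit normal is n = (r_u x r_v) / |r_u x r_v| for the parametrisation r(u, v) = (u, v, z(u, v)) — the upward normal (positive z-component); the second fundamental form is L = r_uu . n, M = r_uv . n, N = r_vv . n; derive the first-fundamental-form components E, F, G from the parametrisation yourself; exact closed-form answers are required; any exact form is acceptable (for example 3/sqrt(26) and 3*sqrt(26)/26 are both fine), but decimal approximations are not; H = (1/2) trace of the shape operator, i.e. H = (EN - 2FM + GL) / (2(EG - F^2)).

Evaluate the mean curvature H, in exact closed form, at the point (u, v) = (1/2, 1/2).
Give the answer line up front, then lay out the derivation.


Answer: H = -166*sqrt(393)/51483

z_u = -1, z_v = 19/4, z_uu = -1, z_uv = 0, z_vv = 4
E = 2, F = -19/4, G = 377/16; answer radicand W^2 = 393/16
unnormalised second-form numerators: l = -1, m = 0, n = 4; L = l/sqrt(393/16), and similarly M = m/sqrt(W^2), N = n/sqrt(W^2)
H = (E*n - 2*F*m + G*l) / (2*(EG - F^2)*sqrt(W^2)); E*n - 2*F*m + G*l = -249/16, EG - F^2 = 393/16, so H = (-83/262)/sqrt(393/16)


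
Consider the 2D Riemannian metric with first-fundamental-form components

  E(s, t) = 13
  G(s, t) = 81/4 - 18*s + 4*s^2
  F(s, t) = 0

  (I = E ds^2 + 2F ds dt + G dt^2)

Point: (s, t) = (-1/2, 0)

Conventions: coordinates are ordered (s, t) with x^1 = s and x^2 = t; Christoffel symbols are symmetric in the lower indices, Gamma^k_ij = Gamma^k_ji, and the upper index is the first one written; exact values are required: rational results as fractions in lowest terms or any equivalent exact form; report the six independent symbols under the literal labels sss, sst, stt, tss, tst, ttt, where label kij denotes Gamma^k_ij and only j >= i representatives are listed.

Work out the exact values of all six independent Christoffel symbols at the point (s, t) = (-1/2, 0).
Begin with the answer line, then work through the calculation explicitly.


Answer: Gamma_sss = 0, Gamma_sst = 0, Gamma_stt = 11/13, Gamma_tss = 0, Gamma_tst = -4/11, Gamma_ttt = 0

E = 13, F = 0, G = 121/4 at the point
E_s = 0, E_t = 0, F_s = 0, F_t = 0, G_s = -22, G_t = 0
EG - F^2 = 1573/4;  g^inv = (4/1573) * [[121/4, 0], [0, 13]]
first-kind symbols [ij,l] = (1/2)(d_i g_jl + d_j g_il - d_l g_ij): [ss,s] = E_s/2 = 0, [ss,t] = F_s - E_t/2 = 0, [st,s] = E_t/2 = 0, [st,t] = G_s/2 = -11, [tt,s] = F_t - G_s/2 = 11, [tt,t] = G_t/2 = 0
Gamma^s_ij = (G*[ij,s] - F*[ij,t])/(EG - F^2), Gamma^t_ij = (E*[ij,t] - F*[ij,s])/(EG - F^2)


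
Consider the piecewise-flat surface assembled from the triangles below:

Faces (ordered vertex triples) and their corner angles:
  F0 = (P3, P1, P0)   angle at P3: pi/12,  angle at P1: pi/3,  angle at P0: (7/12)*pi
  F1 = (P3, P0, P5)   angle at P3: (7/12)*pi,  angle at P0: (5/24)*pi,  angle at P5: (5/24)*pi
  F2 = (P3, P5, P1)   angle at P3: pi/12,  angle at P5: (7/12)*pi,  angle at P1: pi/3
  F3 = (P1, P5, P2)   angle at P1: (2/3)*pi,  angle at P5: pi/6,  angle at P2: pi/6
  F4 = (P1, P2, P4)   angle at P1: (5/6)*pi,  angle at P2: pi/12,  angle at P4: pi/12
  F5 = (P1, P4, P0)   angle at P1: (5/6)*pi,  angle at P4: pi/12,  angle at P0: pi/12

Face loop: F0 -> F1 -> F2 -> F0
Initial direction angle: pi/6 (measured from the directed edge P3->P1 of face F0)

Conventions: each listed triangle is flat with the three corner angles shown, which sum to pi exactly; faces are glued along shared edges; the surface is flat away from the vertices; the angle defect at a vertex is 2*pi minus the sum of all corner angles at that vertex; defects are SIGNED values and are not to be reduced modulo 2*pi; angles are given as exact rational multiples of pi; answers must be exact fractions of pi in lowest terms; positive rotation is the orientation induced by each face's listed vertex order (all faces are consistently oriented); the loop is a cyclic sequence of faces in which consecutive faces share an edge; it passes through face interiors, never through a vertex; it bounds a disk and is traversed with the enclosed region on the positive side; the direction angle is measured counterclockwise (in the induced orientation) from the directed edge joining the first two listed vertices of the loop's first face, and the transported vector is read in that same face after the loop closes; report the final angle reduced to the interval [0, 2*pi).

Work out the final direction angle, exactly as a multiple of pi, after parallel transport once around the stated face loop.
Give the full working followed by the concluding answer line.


enclosed vertex P3: corner angles sum to (3/4)*pi, defect = 2*pi - (3/4)*pi = (5/4)*pi
summing the enclosed defects onto the initial angle, mod 2*pi in the induced orientation:
final angle = pi/6 + (5/4)*pi = (17/12)*pi (mod 2*pi)

Answer: final direction angle = (17/12)*pi


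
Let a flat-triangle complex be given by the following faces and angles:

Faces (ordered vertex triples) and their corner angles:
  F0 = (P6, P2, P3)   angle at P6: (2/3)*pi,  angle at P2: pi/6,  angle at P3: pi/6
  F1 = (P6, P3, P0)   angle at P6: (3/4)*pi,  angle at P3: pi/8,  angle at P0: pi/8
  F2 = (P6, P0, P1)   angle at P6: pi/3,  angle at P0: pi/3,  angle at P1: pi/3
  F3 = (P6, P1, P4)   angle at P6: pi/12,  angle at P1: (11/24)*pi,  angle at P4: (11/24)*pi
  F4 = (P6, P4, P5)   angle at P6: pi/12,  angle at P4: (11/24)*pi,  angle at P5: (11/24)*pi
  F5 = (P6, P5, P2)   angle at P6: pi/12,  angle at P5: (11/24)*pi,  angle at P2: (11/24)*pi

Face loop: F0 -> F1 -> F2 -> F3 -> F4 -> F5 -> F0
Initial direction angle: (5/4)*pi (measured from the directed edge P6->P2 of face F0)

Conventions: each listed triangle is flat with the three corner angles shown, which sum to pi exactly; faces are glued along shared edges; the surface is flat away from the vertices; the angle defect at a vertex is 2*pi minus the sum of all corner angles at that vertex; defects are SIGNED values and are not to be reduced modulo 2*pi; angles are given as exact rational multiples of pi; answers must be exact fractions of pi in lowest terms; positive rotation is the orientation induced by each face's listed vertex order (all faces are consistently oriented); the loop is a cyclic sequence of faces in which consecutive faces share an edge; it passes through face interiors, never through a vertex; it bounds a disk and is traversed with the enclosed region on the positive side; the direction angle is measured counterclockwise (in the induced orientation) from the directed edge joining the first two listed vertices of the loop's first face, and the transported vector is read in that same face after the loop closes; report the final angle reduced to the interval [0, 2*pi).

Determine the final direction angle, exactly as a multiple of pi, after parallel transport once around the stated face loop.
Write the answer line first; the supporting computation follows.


Answer: final direction angle = (5/4)*pi

enclosed vertex P6: corner angles sum to 2*pi, defect = 2*pi - 2*pi = 0
holonomy = initial angle + sum of enclosed defects (mod 2*pi), positive in the induced orientation
final angle = (5/4)*pi + 0 = (5/4)*pi (mod 2*pi)


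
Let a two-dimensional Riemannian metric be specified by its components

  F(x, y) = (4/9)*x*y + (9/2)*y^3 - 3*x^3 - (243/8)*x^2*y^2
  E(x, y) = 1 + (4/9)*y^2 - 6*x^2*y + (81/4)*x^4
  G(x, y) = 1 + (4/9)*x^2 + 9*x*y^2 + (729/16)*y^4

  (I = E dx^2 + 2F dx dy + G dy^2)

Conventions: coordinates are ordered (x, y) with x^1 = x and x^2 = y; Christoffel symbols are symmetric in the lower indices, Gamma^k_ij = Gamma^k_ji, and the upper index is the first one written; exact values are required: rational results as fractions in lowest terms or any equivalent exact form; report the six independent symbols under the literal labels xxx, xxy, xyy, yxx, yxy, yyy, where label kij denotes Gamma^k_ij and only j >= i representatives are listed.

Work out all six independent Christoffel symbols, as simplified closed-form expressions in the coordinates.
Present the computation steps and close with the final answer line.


E = 1 + (4/9)*y^2 - 6*x^2*y + (81/4)*x^4; F = (4/9)*x*y + (9/2)*y^3 - 3*x^3 - (243/8)*x^2*y^2; G = 1 + (4/9)*x^2 + 9*x*y^2 + (729/16)*y^4
Gamma^k_ij = (1/2) g^{kl} (d_i g_jl + d_j g_il - d_l g_ij), with g^inv = (1/(EG-F^2)) [[G, -F], [-F, E]]
first partials: E_x = -12*x*y + 81*x^3, E_y = (8/9)*y - 6*x^2, F_x = (4/9)*y - 9*x^2 - (243/4)*x*y^2, F_y = (4/9)*x + (27/2)*y^2 - (243/4)*x^2*y, G_x = (8/9)*x + 9*y^2, G_y = 18*x*y + (729/4)*y^3
D = EG - F^2 = 1 + (4/9)*y^2 + (4/9)*x^2 + 9*x*y^2 - 6*x^2*y + (729/16)*y^4 + (81/4)*x^4
expanded: Gamma^x_xx = (G E_x - 2F F_x + F E_y)/(2D), Gamma^x_xy = (G E_y - F G_x)/(2D), Gamma^x_yy = (2G F_y - G G_x - F G_y)/(2D), Gamma^y_xx = (2E F_x - E E_y - F E_x)/(2D), Gamma^y_xy = (E G_x - F E_y)/(2D), Gamma^y_yy = (E G_y - 2F F_y + F G_x)/(2D); substitute and cancel common factors

Answer: Gamma_xxx = (5832*x^3 - 864*x*y)/(2916*x^4 - 864*x^2*y + 64*x^2 + 1296*x*y^2 + 6561*y^4 + 64*y^2 + 144), Gamma_xxy = (-432*x^2 + 64*y)/(2916*x^4 - 864*x^2*y + 64*x^2 + 1296*x*y^2 + 6561*y^4 + 64*y^2 + 144), Gamma_xyy = (-8748*x^2*y + 1296*y^2)/(2916*x^4 - 864*x^2*y + 64*x^2 + 1296*x*y^2 + 6561*y^4 + 64*y^2 + 144), Gamma_yxx = (-864*x^2 - 8748*x*y^2)/(2916*x^4 - 864*x^2*y + 64*x^2 + 1296*x*y^2 + 6561*y^4 + 64*y^2 + 144), Gamma_yxy = (64*x + 648*y^2)/(2916*x^4 - 864*x^2*y + 64*x^2 + 1296*x*y^2 + 6561*y^4 + 64*y^2 + 144), Gamma_yyy = (1296*x*y + 13122*y^3)/(2916*x^4 - 864*x^2*y + 64*x^2 + 1296*x*y^2 + 6561*y^4 + 64*y^2 + 144)


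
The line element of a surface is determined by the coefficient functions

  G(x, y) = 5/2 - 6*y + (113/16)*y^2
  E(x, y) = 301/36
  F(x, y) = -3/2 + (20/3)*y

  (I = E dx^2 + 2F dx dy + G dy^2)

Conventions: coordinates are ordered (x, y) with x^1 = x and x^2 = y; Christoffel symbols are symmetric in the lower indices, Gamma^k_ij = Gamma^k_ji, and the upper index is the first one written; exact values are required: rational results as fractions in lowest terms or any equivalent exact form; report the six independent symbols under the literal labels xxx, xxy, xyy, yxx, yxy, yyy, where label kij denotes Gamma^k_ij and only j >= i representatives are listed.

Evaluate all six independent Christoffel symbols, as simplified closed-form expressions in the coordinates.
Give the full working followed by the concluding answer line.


E = 301/36; F = -3/2 + (20/3)*y; G = 5/2 - 6*y + (113/16)*y^2
Gamma^k_ij = (1/2) g^{kl} (d_i g_jl + d_j g_il - d_l g_ij), with g^inv = (1/(EG-F^2)) [[G, -F], [-F, E]]
first partials: E_x = 0, E_y = 0, F_x = 0, F_y = 20/3, G_x = 0, G_y = -6 + (113/8)*y
D = EG - F^2 = 1343/72 - (181/6)*y + (8413/576)*y^2
expanded: Gamma^x_xx = (G E_x - 2F F_x + F E_y)/(2D), Gamma^x_xy = (G E_y - F G_x)/(2D), Gamma^x_yy = (2G F_y - G G_x - F G_y)/(2D), Gamma^y_xx = (2E F_x - E E_y - F E_x)/(2D), Gamma^y_xy = (E G_x - F E_y)/(2D), Gamma^y_yy = (E G_y - 2F F_y + F G_x)/(2D); substitute and cancel common factors

Answer: Gamma_xxx = 0, Gamma_xxy = 0, Gamma_xyy = (7008 - 5418*y)/(8413*y^2 - 17376*y + 10744), Gamma_yxx = 0, Gamma_yxy = 0, Gamma_yyy = (8413*y - 8688)/(8413*y^2 - 17376*y + 10744)


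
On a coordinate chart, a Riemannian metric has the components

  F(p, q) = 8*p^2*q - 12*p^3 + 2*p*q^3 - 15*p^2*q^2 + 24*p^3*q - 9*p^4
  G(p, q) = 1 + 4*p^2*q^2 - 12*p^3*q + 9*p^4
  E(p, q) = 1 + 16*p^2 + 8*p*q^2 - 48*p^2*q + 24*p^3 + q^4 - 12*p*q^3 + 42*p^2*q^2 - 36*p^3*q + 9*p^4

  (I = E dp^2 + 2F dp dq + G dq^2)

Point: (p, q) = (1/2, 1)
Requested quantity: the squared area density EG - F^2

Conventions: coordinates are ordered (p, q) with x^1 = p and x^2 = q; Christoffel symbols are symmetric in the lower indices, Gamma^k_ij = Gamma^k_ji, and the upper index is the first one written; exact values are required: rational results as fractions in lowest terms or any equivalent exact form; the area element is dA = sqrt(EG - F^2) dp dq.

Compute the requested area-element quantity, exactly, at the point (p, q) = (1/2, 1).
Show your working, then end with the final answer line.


E = 25/16, F = 3/16, G = 17/16; EG - F^2 = 13/8

Answer: EG - F^2 = 13/8


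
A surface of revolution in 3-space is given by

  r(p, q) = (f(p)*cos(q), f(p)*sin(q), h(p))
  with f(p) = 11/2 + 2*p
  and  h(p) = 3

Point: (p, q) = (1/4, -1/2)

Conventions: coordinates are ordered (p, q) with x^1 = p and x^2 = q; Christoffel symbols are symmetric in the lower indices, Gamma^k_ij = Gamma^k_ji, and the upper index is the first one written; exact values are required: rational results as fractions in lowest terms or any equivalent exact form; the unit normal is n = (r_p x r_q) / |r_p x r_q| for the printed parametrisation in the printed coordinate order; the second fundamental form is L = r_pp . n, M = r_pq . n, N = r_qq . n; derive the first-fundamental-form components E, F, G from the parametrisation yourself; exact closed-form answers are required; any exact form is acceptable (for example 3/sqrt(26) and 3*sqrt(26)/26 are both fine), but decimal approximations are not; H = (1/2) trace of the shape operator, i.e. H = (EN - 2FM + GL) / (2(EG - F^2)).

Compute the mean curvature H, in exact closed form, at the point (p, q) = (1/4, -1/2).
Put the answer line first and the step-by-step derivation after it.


Answer: H = 0

f = 6, f' = 2, f'' = 0, h' = 0, h'' = 0
E = 4, F = 0, G = 36; answer radicand W^2 = 4
unnormalised second-form numerators: l = 0, m = 0, n = 0; L = l/sqrt(4), and similarly M = m/sqrt(W^2), N = n/sqrt(W^2)
H = (E*n - 2*F*m + G*l) / (2*(EG - F^2)*sqrt(W^2)); E*n - 2*F*m + G*l = 0, EG - F^2 = 144, so H = (0)/sqrt(4)


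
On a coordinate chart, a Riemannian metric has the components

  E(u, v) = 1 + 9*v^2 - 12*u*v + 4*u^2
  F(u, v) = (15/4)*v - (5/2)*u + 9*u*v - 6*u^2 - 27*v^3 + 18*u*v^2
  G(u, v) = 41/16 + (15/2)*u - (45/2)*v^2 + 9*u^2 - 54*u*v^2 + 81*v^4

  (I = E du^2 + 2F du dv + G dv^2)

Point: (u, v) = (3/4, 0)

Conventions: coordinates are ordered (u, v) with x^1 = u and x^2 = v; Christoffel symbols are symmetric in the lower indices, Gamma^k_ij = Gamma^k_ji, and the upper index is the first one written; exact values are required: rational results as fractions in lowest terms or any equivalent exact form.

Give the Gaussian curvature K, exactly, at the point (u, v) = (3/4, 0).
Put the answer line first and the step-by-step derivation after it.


Answer: K = -36/961

E = 13/4, F = -21/4, G = 53/4, EG - F^2 = 31/2 at the point
E_u = 6, E_v = -9, F_u = -23/2, F_v = 21/2, G_u = 21, G_v = 0
E_vv = 18, F_uv = 9, G_uu = 18
Apply the Brioschi formula K = (det M1 - det M2)/(EG - F^2)^2 over the derivative matrices of E, F, G.
M1 = [[-E_vv/2 + F_uv - G_uu/2, E_u/2, F_u - E_v/2], [F_v - G_u/2, E, F], [G_v/2, F, G]] = [[-9, 3, -7], [0, 13/4, -21/4], [0, -21/4, 53/4]]; det M1 = -279/2
M2 = [[0, E_v/2, G_u/2], [E_v/2, E, F], [G_u/2, F, G]] = [[0, -9/2, 21/2], [-9/2, 13/4, -21/4], [21/2, -21/4, 53/4]]; det M2 = -261/2
det M1 - det M2 = -9; K = -9 / (31/2)^2 = -36/961


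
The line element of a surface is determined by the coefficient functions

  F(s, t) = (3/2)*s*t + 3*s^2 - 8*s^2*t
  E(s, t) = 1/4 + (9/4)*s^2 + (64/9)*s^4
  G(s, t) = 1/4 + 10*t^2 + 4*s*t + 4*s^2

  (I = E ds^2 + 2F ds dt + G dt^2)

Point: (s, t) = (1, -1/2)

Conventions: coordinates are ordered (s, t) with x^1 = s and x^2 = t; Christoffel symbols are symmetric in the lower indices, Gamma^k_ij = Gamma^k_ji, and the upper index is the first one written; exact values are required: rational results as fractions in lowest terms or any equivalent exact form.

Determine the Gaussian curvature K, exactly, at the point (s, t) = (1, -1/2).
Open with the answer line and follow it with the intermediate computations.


Answer: K = -9000/69277

E = 173/18, F = 25/4, G = 19/4, EG - F^2 = 949/144 at the point
E_s = 593/18, E_t = 0, F_s = 53/4, F_t = -13/2, G_s = 6, G_t = -6
E_tt = 0, F_st = -29/2, G_ss = 8
By Brioschi, K is (det M1 - det M2) divided by (EG - F^2) squared.
M1 = [[-E_tt/2 + F_st - G_ss/2, E_s/2, F_s - E_t/2], [F_t - G_s/2, E, F], [G_t/2, F, G]] = [[-37/2, 593/36, 53/4], [-19/2, 173/18, 25/4], [-3, 25/4, 19/4]]; det M1 = -26537/288
M2 = [[0, E_t/2, G_s/2], [E_t/2, E, F], [G_s/2, F, G]] = [[0, 0, 3], [0, 173/18, 25/4], [3, 25/4, 19/4]]; det M2 = -173/2
det M1 - det M2 = -1625/288; K = -1625/288 / (949/144)^2 = -9000/69277


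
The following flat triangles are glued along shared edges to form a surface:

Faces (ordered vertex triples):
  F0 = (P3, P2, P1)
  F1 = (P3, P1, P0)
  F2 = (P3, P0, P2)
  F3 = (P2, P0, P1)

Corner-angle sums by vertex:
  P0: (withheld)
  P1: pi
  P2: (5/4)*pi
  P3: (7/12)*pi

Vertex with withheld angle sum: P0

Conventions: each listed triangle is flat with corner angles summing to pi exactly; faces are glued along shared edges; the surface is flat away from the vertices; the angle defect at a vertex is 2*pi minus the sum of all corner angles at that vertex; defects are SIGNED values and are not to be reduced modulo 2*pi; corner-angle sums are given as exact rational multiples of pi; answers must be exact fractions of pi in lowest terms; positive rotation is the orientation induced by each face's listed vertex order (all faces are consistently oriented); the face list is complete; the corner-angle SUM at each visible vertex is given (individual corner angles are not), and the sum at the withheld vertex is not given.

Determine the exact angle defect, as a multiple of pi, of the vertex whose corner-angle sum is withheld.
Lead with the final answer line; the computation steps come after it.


Answer: defect(P0) = (5/6)*pi

V = 4, E = 6, F = 4; chi = V - E + F = 2
Gauss-Bonnet: total defect = 2*pi*chi = 4*pi; visible defects sum to (19/6)*pi


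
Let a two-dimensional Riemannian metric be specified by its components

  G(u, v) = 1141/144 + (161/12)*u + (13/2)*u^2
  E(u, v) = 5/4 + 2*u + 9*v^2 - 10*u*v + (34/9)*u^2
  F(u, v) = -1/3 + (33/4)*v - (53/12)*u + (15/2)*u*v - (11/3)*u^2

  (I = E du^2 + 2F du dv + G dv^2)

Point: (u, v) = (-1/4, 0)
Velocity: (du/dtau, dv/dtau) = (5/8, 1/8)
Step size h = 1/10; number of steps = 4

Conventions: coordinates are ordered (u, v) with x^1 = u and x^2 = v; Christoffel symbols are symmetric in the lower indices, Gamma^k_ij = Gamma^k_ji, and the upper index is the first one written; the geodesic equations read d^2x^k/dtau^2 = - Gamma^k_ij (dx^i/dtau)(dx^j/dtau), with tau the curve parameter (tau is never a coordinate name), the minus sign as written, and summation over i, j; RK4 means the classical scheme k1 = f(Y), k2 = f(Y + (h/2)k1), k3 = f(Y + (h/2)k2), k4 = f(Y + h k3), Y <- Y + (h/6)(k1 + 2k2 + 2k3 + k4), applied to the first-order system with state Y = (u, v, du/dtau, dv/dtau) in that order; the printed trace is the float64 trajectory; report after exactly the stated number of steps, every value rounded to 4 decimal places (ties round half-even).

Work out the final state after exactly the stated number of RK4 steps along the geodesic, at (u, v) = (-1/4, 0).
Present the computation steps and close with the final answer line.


f(Y) = (du/dtau, dv/dtau, -Gamma^u_ij Y'^i Y'^j, -Gamma^v_ij Y'^i Y'^j) with the Gammas evaluated at the stage position; h = 0.100000; intermediate values shown to 6 dp
step 0: u = -0.2500, v = 0.0000, du/dtau = 0.6250, dv/dtau = 0.1250
step 1:
  k1: at (u, v) = (-0.250000, 0.000000), (du/dtau, dv/dtau) = (0.625000, 0.125000); Gamma_uuu = 0.510020, Gamma_uuv = 0.751356, Gamma_uvv = 1.393167, Gamma_vuu = -0.825934, Gamma_vuv = 0.939838, Gamma_vvv = -0.151664; k1 = (0.625000, 0.125000, -0.338394, 0.178150)
  k2: at (u, v) = (-0.218750, 0.006250), (du/dtau, dv/dtau) = (0.608080, 0.133908); Gamma_uuu = 0.531866, Gamma_uuv = 0.679511, Gamma_uvv = 1.377499, Gamma_vuu = -0.788876, Gamma_vuv = 0.933555, Gamma_vvv = -0.129612; k2 = (0.608080, 0.133908, -0.332024, 0.141988)
  k3: at (u, v) = (-0.219596, 0.006695), (du/dtau, dv/dtau) = (0.608399, 0.132099); Gamma_uuu = 0.530964, Gamma_uuv = 0.682472, Gamma_uvv = 1.377031, Gamma_vuu = -0.790407, Gamma_vuv = 0.933133, Gamma_vvv = -0.131161; k3 = (0.608399, 0.132099, -0.330265, 0.144867)
  k4: at (u, v) = (-0.189160, 0.013210), (du/dtau, dv/dtau) = (0.591974, 0.139487); Gamma_uuu = 0.549717, Gamma_uuv = 0.617718, Gamma_uvv = 1.358540, Gamma_vuu = -0.756212, Gamma_vuv = 0.924466, Gamma_vvv = -0.111513; k4 = (0.591974, 0.139487, -0.321084, 0.114500)
  Y <- Y + (h/6)(k1 + 2k2 + 2k3 + k4): u = -0.1892, v = 0.0133, du/dtau = 0.5919, dv/dtau = 0.1394
step 2:
  k1: at (u, v) = (-0.189168, 0.013275), (du/dtau, dv/dtau) = (0.591932, 0.139439); Gamma_uuu = 0.549674, Gamma_uuv = 0.617849, Gamma_uvv = 1.358453, Gamma_vuu = -0.756279, Gamma_vuv = 0.924409, Gamma_vvv = -0.111620; k1 = (0.591932, 0.139439, -0.321003, 0.114559)
  k2: at (u, v) = (-0.159571, 0.020247), (du/dtau, dv/dtau) = (0.575882, 0.145167); Gamma_uuu = 0.565446, Gamma_uuv = 0.560167, Gamma_uvv = 1.337596, Gamma_vuu = -0.725040, Gamma_vuv = 0.913781, Gamma_vvv = -0.094645; k2 = (0.575882, 0.145167, -0.309372, 0.089664)
  k3: at (u, v) = (-0.160374, 0.020533), (du/dtau, dv/dtau) = (0.576464, 0.143923); Gamma_uuu = 0.564766, Gamma_uuv = 0.562478, Gamma_uvv = 1.337589, Gamma_vuu = -0.726288, Gamma_vuv = 0.913712, Gamma_vvv = -0.095803; k3 = (0.576464, 0.143923, -0.308717, 0.091723)
  k4: at (u, v) = (-0.131521, 0.027667), (du/dtau, dv/dtau) = (0.561061, 0.148612); Gamma_uuu = 0.578121, Gamma_uuv = 0.510468, Gamma_uvv = 1.315512, Gamma_vuu = -0.697431, Gamma_vuv = 0.902000, Gamma_vvv = -0.080777; k4 = (0.561061, 0.148612, -0.296166, 0.070910)
  Y <- Y + (h/6)(k1 + 2k2 + 2k3 + k4): u = -0.1315, v = 0.0277, du/dtau = 0.5610, dv/dtau = 0.1486
step 3:
  k1: at (u, v) = (-0.131540, 0.027712), (du/dtau, dv/dtau) = (0.561043, 0.148577); Gamma_uuu = 0.578084, Gamma_uuv = 0.510581, Gamma_uvv = 1.315471, Gamma_vuu = -0.697492, Gamma_vuv = 0.901974, Gamma_vvv = -0.080858; k1 = (0.561043, 0.148577, -0.296124, 0.070961)
  k2: at (u, v) = (-0.103488, 0.035141), (du/dtau, dv/dtau) = (0.546237, 0.152125); Gamma_uuu = 0.589127, Gamma_uuv = 0.464185, Gamma_uvv = 1.292487, Gamma_vuu = -0.671091, Gamma_vuv = 0.889440, Gamma_vvv = -0.067925; k2 = (0.546237, 0.152125, -0.282835, 0.053990)
  k3: at (u, v) = (-0.104228, 0.035318), (du/dtau, dv/dtau) = (0.546902, 0.151276); Gamma_uuu = 0.588636, Gamma_uuv = 0.465960, Gamma_uvv = 1.292719, Gamma_vuu = -0.672094, Gamma_vuv = 0.889551, Gamma_vvv = -0.068781; k3 = (0.546902, 0.151276, -0.282746, 0.055408)
  k4: at (u, v) = (-0.076850, 0.042840), (du/dtau, dv/dtau) = (0.532769, 0.154117); Gamma_uuu = 0.597837, Gamma_uuv = 0.424011, Gamma_uvv = 1.269448, Gamma_vuu = -0.647652, Gamma_vuv = 0.876653, Gamma_vvv = -0.057359; k4 = (0.532769, 0.154117, -0.269474, 0.041231)
  Y <- Y + (h/6)(k1 + 2k2 + 2k3 + k4): u = -0.0769, v = 0.0429, du/dtau = 0.5328, dv/dtau = 0.1541
step 4:
  k1: at (u, v) = (-0.076872, 0.042870), (du/dtau, dv/dtau) = (0.532764, 0.154093); Gamma_uuu = 0.597808, Gamma_uuv = 0.424100, Gamma_uvv = 1.269432, Gamma_vuu = -0.647703, Gamma_vuv = 0.876644, Gamma_vvv = -0.057418; k1 = (0.532764, 0.154093, -0.269456, 0.041269)
  k2: at (u, v) = (-0.050233, 0.050575), (du/dtau, dv/dtau) = (0.519291, 0.156157); Gamma_uuu = 0.605261, Gamma_uuv = 0.386533, Gamma_uvv = 1.246084, Gamma_vuu = -0.625272, Gamma_vuv = 0.863546, Gamma_vvv = -0.047584; k2 = (0.519291, 0.156157, -0.256291, 0.029722)
  k3: at (u, v) = (-0.050907, 0.050678), (du/dtau, dv/dtau) = (0.519949, 0.155579); Gamma_uuu = 0.604914, Gamma_uuv = 0.387894, Gamma_uvv = 1.246424, Gamma_vuu = -0.626078, Gamma_vuv = 0.863738, Gamma_vvv = -0.048217; k3 = (0.519949, 0.155579, -0.256463, 0.030684)
  k4: at (u, v) = (-0.024877, 0.058428), (du/dtau, dv/dtau) = (0.507118, 0.157162); Gamma_uuu = 0.610981, Gamma_uuv = 0.353798, Gamma_uvv = 1.223302, Gamma_vuu = -0.605251, Gamma_vuv = 0.850661, Gamma_vvv = -0.039532; k4 = (0.507118, 0.157162, -0.243735, 0.021033)
  Y <- Y + (h/6)(k1 + 2k2 + 2k3 + k4): u = -0.0249, v = 0.0584, du/dtau = 0.5071, dv/dtau = 0.1571

Answer: u = -0.0249, v = 0.0584, du/dtau = 0.5071, dv/dtau = 0.1571


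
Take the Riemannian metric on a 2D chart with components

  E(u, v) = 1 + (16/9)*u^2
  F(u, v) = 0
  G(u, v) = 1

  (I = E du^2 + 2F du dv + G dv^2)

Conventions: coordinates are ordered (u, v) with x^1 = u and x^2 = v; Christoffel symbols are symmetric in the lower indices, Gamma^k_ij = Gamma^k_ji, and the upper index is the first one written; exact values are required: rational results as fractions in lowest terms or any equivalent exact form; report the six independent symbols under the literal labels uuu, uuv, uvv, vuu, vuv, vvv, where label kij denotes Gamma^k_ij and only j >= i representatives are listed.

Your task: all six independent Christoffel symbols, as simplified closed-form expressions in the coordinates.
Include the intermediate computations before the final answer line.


E = 1 + (16/9)*u^2; F = 0; G = 1
Gamma^k_ij = (1/2) g^{kl} (d_i g_jl + d_j g_il - d_l g_ij), with g^inv = (1/(EG-F^2)) [[G, -F], [-F, E]]
first partials: E_u = (32/9)*u, E_v = 0, F_u = 0, F_v = 0, G_u = 0, G_v = 0
D = EG - F^2 = 1 + (16/9)*u^2
expanded: Gamma^u_uu = (G E_u - 2F F_u + F E_v)/(2D), Gamma^u_uv = (G E_v - F G_u)/(2D), Gamma^u_vv = (2G F_v - G G_u - F G_v)/(2D), Gamma^v_uu = (2E F_u - E E_v - F E_u)/(2D), Gamma^v_uv = (E G_u - F E_v)/(2D), Gamma^v_vv = (E G_v - 2F F_v + F G_u)/(2D); substitute and cancel common factors

Answer: Gamma_uuu = 16*u/(16*u^2 + 9), Gamma_uuv = 0, Gamma_uvv = 0, Gamma_vuu = 0, Gamma_vuv = 0, Gamma_vvv = 0
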